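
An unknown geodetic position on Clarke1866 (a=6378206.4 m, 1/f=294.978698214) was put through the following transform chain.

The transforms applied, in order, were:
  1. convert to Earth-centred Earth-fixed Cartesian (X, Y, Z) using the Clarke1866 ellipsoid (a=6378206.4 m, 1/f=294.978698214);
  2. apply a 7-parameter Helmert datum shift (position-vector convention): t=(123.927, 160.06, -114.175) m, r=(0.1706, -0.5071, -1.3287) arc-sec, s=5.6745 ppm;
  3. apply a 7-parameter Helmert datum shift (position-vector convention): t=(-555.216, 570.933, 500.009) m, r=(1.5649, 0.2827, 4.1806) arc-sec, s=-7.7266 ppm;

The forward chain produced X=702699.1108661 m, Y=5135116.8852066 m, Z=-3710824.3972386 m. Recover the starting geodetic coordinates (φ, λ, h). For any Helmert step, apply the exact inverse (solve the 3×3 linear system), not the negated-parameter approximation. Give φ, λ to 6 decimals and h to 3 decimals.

φ=-35.792415°, λ=82.201319°, h=3280.387 m

start: X=702699.1109, Y=5135116.8852, Z=-3710824.3972 m
→ Helmert⁻¹: X=703368.9149, Y=5134543.2114, Z=-3711391.0734
→ Helmert⁻¹: X=703198.7992, Y=5134355.4767, Z=-3711261.8142
→ geod (Bowring, a=6378206.400): φ=-35.79241500°, λ=82.20131900°, h=3280.3870 m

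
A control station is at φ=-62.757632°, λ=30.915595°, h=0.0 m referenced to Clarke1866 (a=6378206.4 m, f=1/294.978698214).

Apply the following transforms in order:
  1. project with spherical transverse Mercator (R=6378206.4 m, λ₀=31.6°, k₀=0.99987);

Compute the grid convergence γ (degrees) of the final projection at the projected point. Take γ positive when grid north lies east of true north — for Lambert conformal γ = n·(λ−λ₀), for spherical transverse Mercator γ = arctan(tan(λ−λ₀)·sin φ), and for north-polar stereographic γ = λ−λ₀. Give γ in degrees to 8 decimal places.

0.60849558

start: φ=-62.757632°, λ=30.915595°, h=0.000 m
→ into tm (λ₀=31.6°): φ=-62.75763200°, λ−λ₀=-0.68440500°
convergence γ = 0.60849558°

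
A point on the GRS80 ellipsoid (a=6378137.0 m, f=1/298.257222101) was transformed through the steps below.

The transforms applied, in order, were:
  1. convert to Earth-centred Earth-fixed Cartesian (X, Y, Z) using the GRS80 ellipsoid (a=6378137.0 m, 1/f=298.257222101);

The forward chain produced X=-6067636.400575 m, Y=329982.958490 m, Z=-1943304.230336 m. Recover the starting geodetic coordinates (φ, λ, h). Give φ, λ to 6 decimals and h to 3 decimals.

start: X=-6067636.4006, Y=329982.9585, Z=-1943304.2303 m
→ geod (Bowring, a=6378137.000): φ=-17.84623100°, λ=176.88708700°, h=3631.4260 m

φ=-17.846231°, λ=176.887087°, h=3631.426 m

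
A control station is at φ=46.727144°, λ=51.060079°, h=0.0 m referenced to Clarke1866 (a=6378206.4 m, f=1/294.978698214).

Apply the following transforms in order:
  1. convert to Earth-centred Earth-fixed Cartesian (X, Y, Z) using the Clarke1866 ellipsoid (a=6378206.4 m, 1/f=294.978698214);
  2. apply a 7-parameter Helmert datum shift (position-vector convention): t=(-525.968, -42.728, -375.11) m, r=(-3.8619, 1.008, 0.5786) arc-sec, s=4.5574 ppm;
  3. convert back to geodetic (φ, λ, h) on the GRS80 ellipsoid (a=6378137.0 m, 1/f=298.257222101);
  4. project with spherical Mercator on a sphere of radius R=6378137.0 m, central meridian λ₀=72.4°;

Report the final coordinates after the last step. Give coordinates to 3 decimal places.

E=-2374920.974 m, N=5897150.323 m

start: φ=46.727144°, λ=51.060079°, h=0.000 m
→ ECEF (a=6378206.400, f=1/294.978698214): X=2752825.3032, Y=3406754.0407, Z=4620821.0780
→ Helmert 7p (PV): X=2752324.9062, Y=3406821.0769, Z=4620389.7890
→ geod (Bowring, a=6378137.000): φ=46.72406582°, λ=51.06572190°, h=-550.3625 m
→ merc (R=6378137.0, λ₀=72.4°): E=-2374920.9741, N=5897150.3226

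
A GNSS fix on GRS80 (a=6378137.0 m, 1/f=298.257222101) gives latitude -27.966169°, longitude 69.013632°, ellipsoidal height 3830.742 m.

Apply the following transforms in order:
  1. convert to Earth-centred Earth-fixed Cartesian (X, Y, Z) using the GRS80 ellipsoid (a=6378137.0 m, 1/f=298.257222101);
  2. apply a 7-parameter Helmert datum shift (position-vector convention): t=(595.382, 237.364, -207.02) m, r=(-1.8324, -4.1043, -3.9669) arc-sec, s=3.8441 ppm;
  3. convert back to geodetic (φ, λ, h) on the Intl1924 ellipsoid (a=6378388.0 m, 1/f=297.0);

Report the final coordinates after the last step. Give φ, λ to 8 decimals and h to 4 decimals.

start: φ=-27.966169°, λ=69.013632°, h=3830.742 m
→ ECEF (a=6378137.000, f=1/298.257222101): X=2020251.2960, Y=5266679.5719, Z=-2974990.9051
→ Helmert 7p (PV): X=2021014.9309, Y=5266871.8986, Z=-2975215.9496
→ geod (Bowring, a=6378388.000): φ=-27.96672656°, λ=69.00709024°, h=4105.5052 m

φ=-27.96672656°, λ=69.00709024°, h=4105.5052 m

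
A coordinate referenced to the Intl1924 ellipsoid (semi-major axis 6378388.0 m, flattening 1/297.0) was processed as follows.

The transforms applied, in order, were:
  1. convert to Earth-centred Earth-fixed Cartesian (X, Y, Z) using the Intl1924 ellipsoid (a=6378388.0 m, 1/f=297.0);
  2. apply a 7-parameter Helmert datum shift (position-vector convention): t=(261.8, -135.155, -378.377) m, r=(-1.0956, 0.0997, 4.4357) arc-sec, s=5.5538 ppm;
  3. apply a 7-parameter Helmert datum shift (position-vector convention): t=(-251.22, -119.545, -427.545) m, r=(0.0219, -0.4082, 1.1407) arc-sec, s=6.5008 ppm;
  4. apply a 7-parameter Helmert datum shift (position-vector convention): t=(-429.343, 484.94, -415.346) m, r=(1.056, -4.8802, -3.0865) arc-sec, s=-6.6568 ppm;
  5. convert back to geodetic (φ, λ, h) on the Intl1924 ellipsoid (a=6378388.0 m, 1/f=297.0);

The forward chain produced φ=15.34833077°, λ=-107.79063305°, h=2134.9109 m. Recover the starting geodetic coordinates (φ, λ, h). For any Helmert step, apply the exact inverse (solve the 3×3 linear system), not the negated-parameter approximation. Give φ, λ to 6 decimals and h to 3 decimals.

φ=15.359190°, λ=-107.786583°, h=2511.968 m

start: φ=15.348331°, λ=-107.790633°, h=2134.911 m
→ ECEF (a=6378388.000, f=1/297.0): X=-1880415.4108, Y=-5860099.5875, Z=1677884.1867
→ Helmert⁻¹: X=-1879871.1748, Y=-5860643.0778, Z=1678385.1867
→ Helmert⁻¹: X=-1879636.8235, Y=-5860474.8618, Z=1678806.1602
→ Helmert⁻¹: X=-1880015.0192, Y=-5860275.6493, Z=1679143.1751
→ geod (Bowring, a=6378388.000): φ=15.35919000°, λ=-107.78658300°, h=2511.9680 m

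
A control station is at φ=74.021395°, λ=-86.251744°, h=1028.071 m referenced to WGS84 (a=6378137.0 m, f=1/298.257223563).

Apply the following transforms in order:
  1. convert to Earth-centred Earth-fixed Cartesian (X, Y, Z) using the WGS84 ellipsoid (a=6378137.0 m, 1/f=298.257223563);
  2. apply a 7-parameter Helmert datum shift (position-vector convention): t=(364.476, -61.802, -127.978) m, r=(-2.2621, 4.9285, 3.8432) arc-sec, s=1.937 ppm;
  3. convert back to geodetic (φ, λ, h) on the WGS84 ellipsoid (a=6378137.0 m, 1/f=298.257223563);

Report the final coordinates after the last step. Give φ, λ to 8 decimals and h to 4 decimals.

φ=74.02087662°, λ=-86.23409690°, h=941.0206 m

start: φ=74.021395°, λ=-86.251744°, h=1028.071 m
→ ECEF (a=6378137.000, f=1/298.257223563): X=115154.3154, Y=-1757735.1443, Z=6110584.8070
→ Helmert 7p (PV): X=115697.7722, Y=-1757731.1907, Z=6110485.1908
→ geod (Bowring, a=6378137.000): φ=74.02087662°, λ=-86.23409690°, h=941.0206 m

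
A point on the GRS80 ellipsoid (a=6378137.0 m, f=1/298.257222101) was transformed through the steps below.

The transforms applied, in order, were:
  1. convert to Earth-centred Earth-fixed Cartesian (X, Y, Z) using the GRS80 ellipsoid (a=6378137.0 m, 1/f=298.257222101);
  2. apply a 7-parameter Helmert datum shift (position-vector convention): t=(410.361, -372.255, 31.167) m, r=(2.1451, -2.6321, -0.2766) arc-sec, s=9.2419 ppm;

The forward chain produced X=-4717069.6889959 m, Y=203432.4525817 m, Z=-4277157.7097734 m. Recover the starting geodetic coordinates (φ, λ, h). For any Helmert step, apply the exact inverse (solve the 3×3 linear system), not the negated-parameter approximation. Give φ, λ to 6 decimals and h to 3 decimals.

start: X=-4717069.6890, Y=203432.4526, Z=-4277157.7098 m
→ Helmert⁻¹: X=-4717491.3042, Y=203752.0173, Z=-4277091.2679
→ geod (Bowring, a=6378137.000): φ=-42.36178200°, λ=177.52688900°, h=2536.0490 m

φ=-42.361782°, λ=177.526889°, h=2536.049 m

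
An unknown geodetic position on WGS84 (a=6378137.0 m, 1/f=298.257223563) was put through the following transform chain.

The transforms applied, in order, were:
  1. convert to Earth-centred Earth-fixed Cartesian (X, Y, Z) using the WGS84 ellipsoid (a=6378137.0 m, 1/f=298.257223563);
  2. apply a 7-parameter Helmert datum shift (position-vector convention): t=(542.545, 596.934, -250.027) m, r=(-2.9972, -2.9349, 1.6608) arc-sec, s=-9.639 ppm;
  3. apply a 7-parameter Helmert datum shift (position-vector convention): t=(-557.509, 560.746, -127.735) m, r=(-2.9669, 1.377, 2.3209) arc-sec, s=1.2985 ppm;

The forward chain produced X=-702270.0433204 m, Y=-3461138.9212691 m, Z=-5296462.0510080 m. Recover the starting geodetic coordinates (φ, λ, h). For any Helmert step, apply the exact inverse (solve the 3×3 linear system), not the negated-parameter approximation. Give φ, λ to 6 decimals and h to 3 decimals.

φ=-56.473278°, λ=-101.467953°, h=2991.295 m

start: X=-702270.0433, Y=-3461138.9213, Z=-5296462.0510 m
→ Helmert⁻¹: X=-701715.2153, Y=-3461611.0937, Z=-5296381.9149
→ Helmert⁻¹: X=-702367.7649, Y=-3462158.7864, Z=-5296223.2520
→ geod (Bowring, a=6378137.000): φ=-56.47327800°, λ=-101.46795300°, h=2991.2950 m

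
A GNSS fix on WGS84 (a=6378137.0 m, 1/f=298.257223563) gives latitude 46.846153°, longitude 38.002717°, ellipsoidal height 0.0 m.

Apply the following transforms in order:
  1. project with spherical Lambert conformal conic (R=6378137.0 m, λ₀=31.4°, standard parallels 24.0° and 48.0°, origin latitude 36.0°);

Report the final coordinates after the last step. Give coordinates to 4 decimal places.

E=500176.3219 m, N=1204767.6547 m

start: φ=46.846153°, λ=38.002717°, h=0.000 m
→ lcc (R=6378137.0, λ₀=31.4°): E=500176.3219, N=1204767.6547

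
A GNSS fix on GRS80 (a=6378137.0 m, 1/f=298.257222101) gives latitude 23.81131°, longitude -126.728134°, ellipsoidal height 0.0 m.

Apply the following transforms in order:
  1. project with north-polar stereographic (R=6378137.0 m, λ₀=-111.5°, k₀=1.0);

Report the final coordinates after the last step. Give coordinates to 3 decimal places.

start: φ=23.811310°, λ=-126.728134°, h=0.000 m
→ stereo (R=6378137.0, λ₀=-111.5°): E=-2183758.2380, N=-8021995.1887

E=-2183758.238 m, N=-8021995.189 m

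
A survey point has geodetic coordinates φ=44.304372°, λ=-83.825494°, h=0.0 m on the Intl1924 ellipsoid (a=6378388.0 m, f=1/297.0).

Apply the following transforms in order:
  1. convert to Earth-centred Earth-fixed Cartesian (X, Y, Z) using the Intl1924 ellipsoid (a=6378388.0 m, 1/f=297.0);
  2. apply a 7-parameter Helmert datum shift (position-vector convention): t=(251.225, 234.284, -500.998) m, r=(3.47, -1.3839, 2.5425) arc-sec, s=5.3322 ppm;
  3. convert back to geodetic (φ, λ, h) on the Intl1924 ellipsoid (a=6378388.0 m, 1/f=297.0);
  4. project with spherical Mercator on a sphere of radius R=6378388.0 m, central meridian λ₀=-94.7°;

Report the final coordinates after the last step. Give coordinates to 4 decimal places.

start: φ=44.304372°, λ=-83.825494°, h=0.000 m
→ ECEF (a=6378388.000, f=1/297.0): X=491764.5371, Y=-4545606.5350, Z=4432436.2995
→ Helmert 7p (PV): X=492044.6766, Y=-4545464.9948, Z=4431885.7643
→ geod (Bowring, a=6378388.000): φ=44.30152132°, λ=-83.82181292°, h=-463.6589 m
→ merc (R=6378388.0, λ₀=-94.7°): E=1211001.9010, N=5512439.4115

E=1211001.9010 m, N=5512439.4115 m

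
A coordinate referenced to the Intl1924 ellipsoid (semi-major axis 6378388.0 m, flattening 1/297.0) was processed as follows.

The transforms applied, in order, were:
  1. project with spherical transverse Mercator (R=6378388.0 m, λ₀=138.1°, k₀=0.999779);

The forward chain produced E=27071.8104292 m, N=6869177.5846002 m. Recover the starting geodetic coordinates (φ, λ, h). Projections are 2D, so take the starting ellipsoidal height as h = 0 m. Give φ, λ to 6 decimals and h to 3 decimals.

start: E=27071.8104, N=6869177.5846 m
→ tm⁻¹: φ=61.71712400°, λ=138.61334600°

φ=61.717124°, λ=138.613346°, h=0.000 m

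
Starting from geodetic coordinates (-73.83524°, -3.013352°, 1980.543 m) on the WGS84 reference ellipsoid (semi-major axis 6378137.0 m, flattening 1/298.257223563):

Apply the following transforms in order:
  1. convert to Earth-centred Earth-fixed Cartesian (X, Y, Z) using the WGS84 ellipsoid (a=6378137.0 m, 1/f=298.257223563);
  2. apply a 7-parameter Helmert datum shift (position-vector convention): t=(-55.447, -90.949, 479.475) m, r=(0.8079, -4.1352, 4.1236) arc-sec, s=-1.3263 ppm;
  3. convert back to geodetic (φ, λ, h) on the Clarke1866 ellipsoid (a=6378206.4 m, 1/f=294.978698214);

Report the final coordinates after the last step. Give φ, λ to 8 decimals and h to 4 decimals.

φ=-73.83449375°, λ=-3.01424598°, h=1647.2945 m

start: φ=-73.835240°, λ=-3.013352°, h=1980.543 m
→ ECEF (a=6378137.000, f=1/298.257223563): X=1779272.2106, Y=-93663.4843, Z=-6105746.9967
→ Helmert 7p (PV): X=1779338.6842, Y=-93694.8233, Z=-6105224.1197
→ geod (Bowring, a=6378206.400): φ=-73.83449375°, λ=-3.01424598°, h=1647.2945 m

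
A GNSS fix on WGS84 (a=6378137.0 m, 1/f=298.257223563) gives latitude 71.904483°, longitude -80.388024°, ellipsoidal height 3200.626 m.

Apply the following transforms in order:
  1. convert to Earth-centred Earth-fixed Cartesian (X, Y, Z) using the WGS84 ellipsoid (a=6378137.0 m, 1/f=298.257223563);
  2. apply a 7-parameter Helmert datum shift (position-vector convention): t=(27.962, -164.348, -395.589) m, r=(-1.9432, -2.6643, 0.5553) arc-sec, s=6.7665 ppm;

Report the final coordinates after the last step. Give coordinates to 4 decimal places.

start: φ=71.904483°, λ=-80.388024°, h=3200.626 m
→ ECEF (a=6378137.000, f=1/298.257223563): X=331958.5297, Y=-1960164.9140, Z=6043426.5424
→ Helmert 7p (PV): X=331915.9523, Y=-1960284.6968, Z=6043094.6008

X=331915.9523 m, Y=-1960284.6968 m, Z=6043094.6008 m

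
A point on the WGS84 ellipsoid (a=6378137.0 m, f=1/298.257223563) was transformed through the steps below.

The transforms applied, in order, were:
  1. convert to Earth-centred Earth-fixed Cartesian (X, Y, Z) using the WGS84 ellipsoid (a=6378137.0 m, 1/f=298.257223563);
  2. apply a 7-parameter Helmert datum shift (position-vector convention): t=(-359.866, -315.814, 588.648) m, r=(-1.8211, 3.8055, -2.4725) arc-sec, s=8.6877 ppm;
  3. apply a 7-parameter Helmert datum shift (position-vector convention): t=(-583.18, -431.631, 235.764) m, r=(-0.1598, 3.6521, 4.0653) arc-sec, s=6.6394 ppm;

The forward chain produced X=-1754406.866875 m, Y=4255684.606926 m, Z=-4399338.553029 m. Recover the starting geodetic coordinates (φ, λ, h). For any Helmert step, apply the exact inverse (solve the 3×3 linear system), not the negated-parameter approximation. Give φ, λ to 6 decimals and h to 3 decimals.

start: X=-1754406.8669, Y=4255684.6069, Z=-4399338.5530 m
→ Helmert⁻¹: X=-1753650.2598, Y=4256125.9515, Z=-4399572.8593
→ Helmert⁻¹: X=-1753245.0033, Y=4256422.6193, Z=-4400118.0472
→ geod (Bowring, a=6378137.000): φ=-43.89904000°, λ=112.38704500°, h=148.1140 m

φ=-43.899040°, λ=112.387045°, h=148.114 m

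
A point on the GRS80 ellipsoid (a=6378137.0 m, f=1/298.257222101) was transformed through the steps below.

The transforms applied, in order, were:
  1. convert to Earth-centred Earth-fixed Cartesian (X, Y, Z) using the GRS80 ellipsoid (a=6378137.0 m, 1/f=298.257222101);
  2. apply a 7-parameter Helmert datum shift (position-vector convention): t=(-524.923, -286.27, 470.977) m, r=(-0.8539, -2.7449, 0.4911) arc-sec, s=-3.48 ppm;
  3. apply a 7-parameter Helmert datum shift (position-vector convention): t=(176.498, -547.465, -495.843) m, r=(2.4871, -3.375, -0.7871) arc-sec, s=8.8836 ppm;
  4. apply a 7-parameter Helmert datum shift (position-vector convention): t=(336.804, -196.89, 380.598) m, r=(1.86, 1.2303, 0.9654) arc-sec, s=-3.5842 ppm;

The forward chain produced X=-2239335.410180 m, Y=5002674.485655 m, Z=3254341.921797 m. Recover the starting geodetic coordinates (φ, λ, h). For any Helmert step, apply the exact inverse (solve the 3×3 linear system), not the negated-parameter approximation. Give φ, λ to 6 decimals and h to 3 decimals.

φ=30.861456°, λ=114.108940°, h=2399.514 m

start: X=-2239335.4102, Y=5002674.4857, Z=3254341.9218 m
→ Helmert⁻¹: X=-2239676.2345, Y=5002929.1319, Z=3253914.5137
→ Helmert⁻¹: X=-2239798.6785, Y=5003462.8418, Z=3254357.7639
→ Helmert⁻¹: X=-2239226.3322, Y=5003758.3855, Z=3253948.6240
→ geod (Bowring, a=6378137.000): φ=30.86145600°, λ=114.10894000°, h=2399.5140 m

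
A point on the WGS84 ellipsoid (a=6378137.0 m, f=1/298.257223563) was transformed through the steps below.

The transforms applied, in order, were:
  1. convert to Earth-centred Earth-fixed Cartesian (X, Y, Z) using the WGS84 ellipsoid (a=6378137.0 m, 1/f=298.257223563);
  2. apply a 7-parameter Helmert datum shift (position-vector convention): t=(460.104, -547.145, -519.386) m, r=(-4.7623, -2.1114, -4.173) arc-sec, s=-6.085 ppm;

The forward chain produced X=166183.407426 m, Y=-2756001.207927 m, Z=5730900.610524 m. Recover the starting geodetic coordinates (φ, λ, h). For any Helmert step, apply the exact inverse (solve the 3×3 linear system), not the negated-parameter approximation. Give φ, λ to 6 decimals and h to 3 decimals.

φ=64.431833°, λ=-86.555954°, h=813.942 m

start: X=166183.4074, Y=-2756001.2079, Z=5730900.6105 m
→ Helmert⁻¹: X=165838.7297, Y=-2755599.8028, Z=5731389.5528
→ geod (Bowring, a=6378137.000): φ=64.43183300°, λ=-86.55595400°, h=813.9420 m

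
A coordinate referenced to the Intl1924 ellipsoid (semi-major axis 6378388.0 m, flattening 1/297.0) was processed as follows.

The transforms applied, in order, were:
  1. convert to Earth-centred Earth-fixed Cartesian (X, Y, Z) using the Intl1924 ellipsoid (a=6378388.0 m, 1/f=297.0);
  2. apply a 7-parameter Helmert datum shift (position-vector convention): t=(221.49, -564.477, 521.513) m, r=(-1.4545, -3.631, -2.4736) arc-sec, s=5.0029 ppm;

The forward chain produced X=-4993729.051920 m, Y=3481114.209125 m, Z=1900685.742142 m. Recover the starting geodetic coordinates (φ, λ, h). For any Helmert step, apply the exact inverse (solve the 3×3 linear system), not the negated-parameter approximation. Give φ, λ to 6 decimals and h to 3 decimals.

start: X=-4993729.0519, Y=3481114.2091, Z=1900685.7421 m
→ Helmert⁻¹: X=-4993933.8587, Y=3481587.9788, Z=1900267.1848
→ geod (Bowring, a=6378388.000): φ=17.44573500°, λ=145.11720200°, h=975.7470 m

φ=17.445735°, λ=145.117202°, h=975.747 m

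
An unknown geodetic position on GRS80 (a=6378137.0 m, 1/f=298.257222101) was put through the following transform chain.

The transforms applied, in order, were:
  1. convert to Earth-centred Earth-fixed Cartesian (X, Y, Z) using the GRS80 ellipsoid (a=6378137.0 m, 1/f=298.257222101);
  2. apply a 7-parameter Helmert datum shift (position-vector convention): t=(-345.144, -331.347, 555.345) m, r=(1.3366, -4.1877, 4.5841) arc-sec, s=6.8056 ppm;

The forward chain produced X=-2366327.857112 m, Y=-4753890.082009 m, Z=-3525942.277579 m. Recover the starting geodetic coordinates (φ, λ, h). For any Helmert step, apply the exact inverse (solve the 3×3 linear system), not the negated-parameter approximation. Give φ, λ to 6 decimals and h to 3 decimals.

φ=-33.766645°, λ=-116.462704°, h=2584.108 m

start: X=-2366327.8571, Y=-4753890.0820, Z=-3525942.2776 m
→ Helmert⁻¹: X=-2366143.8494, Y=-4753496.6495, Z=-3526394.7813
→ geod (Bowring, a=6378137.000): φ=-33.76664500°, λ=-116.46270400°, h=2584.1080 m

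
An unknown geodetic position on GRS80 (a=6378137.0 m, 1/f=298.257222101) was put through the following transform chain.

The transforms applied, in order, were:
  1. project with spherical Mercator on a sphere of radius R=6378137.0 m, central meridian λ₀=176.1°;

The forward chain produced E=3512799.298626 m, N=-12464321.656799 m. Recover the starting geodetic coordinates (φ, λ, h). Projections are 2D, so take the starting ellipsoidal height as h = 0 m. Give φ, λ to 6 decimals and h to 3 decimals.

φ=-73.872675°, λ=-152.343987°, h=0.000 m

start: E=3512799.2986, N=-12464321.6568 m
→ merc⁻¹: φ=-73.87267500°, λ=-152.34398700°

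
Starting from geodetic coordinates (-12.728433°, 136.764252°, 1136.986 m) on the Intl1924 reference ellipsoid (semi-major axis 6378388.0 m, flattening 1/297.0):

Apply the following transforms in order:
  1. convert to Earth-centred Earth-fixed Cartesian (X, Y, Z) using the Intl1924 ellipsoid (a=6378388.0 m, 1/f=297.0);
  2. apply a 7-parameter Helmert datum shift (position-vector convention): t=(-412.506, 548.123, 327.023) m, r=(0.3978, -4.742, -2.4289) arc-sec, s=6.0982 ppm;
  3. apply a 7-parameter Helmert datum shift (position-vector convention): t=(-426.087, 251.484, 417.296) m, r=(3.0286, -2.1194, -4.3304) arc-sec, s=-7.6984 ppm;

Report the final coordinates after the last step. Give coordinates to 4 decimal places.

start: φ=-12.728433°, λ=136.764252°, h=1136.986 m
→ ECEF (a=6378388.000, f=1/297.0): X=-4534270.8796, Y=4263290.6613, Z=-1396382.6810
→ Helmert 7p (PV): X=-4534628.7304, Y=4263920.8700, Z=-1396160.1941
→ Helmert 7p (PV): X=-4534916.0447, Y=4264255.2294, Z=-1395716.1366

X=-4534916.0447 m, Y=4264255.2294 m, Z=-1395716.1366 m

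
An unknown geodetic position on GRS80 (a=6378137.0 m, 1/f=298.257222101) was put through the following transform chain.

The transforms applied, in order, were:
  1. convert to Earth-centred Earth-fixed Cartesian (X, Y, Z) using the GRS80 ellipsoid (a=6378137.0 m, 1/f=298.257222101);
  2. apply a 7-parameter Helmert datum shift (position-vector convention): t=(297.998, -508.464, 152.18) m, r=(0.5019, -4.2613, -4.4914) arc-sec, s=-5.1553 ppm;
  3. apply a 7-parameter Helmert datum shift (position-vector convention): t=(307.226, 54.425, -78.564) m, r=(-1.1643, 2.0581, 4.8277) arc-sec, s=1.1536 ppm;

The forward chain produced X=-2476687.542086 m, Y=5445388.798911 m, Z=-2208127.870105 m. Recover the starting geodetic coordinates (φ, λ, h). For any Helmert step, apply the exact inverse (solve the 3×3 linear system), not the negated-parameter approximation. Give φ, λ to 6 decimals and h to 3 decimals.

φ=-20.383482°, λ=114.460688°, h=1793.672 m

start: X=-2476687.5421, Y=5445388.7989, Z=-2208127.8701 m
→ Helmert⁻¹: X=-2476842.4274, Y=5445398.5272, Z=-2208040.7352
→ Helmert⁻¹: X=-2477317.3987, Y=5445875.7502, Z=-2208166.3706
→ geod (Bowring, a=6378137.000): φ=-20.38348200°, λ=114.46068800°, h=1793.6720 m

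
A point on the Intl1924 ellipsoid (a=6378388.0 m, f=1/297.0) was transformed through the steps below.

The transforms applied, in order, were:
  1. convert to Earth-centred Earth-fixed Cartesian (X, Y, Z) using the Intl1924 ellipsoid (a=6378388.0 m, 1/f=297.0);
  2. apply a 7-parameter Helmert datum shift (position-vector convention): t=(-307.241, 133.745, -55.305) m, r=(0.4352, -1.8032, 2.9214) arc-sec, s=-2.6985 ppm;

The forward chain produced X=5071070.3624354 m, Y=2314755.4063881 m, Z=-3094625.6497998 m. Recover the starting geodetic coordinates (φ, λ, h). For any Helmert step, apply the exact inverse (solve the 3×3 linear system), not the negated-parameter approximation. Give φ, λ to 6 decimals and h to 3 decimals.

start: X=5071070.3624, Y=2314755.4064, Z=-3094625.6498 m
→ Helmert⁻¹: X=5071397.0166, Y=2314549.5501, Z=-3094627.9140
→ geod (Bowring, a=6378388.000): φ=-29.20018300°, λ=24.53161900°, h=2655.7220 m

φ=-29.200183°, λ=24.531619°, h=2655.722 m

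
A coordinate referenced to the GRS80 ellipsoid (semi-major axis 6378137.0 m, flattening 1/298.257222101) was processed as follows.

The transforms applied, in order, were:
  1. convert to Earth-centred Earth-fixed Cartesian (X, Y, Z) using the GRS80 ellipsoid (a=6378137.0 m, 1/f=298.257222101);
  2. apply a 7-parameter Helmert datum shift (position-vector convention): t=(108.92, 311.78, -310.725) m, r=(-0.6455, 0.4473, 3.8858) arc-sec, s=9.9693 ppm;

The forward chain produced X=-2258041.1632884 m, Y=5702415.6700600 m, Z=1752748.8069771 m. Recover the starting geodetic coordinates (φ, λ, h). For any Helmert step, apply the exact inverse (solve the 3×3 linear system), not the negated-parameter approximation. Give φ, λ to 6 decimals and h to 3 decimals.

start: X=-2258041.1633, Y=5702415.6701, Z=1752748.8070 m
→ Helmert⁻¹: X=-2258023.9520, Y=5702084.0972, Z=1753055.0032
→ geod (Bowring, a=6378137.000): φ=16.05424800°, λ=111.60355400°, h=2015.2170 m

φ=16.054248°, λ=111.603554°, h=2015.217 m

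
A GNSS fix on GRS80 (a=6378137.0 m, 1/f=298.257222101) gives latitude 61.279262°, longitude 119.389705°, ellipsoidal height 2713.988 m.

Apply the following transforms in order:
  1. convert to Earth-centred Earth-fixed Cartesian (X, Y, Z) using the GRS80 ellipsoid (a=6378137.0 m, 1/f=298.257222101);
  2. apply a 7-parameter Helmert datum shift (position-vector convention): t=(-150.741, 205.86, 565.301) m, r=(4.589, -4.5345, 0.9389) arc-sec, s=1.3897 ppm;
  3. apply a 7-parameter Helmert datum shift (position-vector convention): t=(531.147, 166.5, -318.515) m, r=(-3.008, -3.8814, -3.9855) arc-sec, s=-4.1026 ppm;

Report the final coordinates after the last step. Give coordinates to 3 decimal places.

X=-1508448.935 m, Y=2678884.526 m, Z=5572933.526 m

start: φ=61.279262°, λ=119.389705°, h=2713.988 m
→ ECEF (a=6378137.000, f=1/298.257222101): X=-1508645.6118, Y=2678539.8508, Z=5572742.8909
→ Helmert 7p (PV): X=-1508933.1525, Y=2678618.5828, Z=5573342.3629
→ Helmert 7p (PV): X=-1508448.9345, Y=2678884.5261, Z=5572933.5257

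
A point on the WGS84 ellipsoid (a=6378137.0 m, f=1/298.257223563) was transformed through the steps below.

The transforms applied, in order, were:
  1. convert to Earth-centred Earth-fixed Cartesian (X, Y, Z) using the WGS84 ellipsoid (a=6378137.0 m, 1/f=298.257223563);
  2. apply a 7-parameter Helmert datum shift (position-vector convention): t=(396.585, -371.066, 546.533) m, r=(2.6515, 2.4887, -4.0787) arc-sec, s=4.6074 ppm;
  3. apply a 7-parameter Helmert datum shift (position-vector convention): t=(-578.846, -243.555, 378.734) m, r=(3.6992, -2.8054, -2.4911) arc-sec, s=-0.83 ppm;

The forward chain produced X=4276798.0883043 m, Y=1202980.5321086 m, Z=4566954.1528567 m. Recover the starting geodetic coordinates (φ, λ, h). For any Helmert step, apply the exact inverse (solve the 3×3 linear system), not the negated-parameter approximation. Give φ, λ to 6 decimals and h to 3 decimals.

start: X=4276798.0883, Y=1202980.5321, Z=4566954.1529 m
→ Helmert⁻¹: X=4277428.0601, Y=1203358.6418, Z=4566499.4507
→ Helmert⁻¹: X=4276932.8729, Y=1203867.4290, Z=4565968.0087
→ geod (Bowring, a=6378137.000): φ=45.97335600°, λ=15.72080400°, h=3863.8880 m

φ=45.973356°, λ=15.720804°, h=3863.888 m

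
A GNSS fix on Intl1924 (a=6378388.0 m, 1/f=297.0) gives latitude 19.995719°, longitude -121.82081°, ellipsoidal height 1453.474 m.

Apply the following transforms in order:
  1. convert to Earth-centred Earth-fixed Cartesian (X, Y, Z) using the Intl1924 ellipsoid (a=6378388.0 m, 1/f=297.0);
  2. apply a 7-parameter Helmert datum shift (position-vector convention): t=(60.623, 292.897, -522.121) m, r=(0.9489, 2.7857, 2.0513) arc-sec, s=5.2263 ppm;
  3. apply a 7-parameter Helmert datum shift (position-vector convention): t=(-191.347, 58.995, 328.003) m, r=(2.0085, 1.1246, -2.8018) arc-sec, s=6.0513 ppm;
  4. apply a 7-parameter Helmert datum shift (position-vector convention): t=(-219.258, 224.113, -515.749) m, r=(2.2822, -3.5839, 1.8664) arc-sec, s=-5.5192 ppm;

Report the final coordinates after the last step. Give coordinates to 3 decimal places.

X=-3162663.799 m, Y=-5095702.367 m, Z=2166953.768 m

start: φ=19.995719°, λ=-121.820810°, h=1453.474 m
→ ECEF (a=6378388.000, f=1/297.0): X=-3162326.6105, Y=-5096176.8557, Z=2167775.6018
→ Helmert 7p (PV): X=-3162202.5561, Y=-5095952.0150, Z=2167284.0745
→ Helmert 7p (PV): X=-3162470.4433, Y=-5095902.0071, Z=2167592.8115
→ Helmert 7p (PV): X=-3162663.7989, Y=-5095702.3675, Z=2166953.7679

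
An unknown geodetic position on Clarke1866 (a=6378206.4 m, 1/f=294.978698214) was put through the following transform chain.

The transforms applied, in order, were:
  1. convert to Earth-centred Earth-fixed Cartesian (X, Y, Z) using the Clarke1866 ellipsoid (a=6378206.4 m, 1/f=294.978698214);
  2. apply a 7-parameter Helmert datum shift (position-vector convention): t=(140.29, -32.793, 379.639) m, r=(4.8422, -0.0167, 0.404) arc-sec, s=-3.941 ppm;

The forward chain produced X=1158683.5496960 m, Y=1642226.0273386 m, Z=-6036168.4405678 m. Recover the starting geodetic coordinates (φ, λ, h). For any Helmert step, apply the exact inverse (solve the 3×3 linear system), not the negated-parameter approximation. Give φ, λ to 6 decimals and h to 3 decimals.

start: X=1158683.5497, Y=1642226.0273, Z=-6036168.4406 m
→ Helmert⁻¹: X=1158550.5531, Y=1642121.3100, Z=-6036610.5134
→ geod (Bowring, a=6378206.400): φ=-71.70287600°, λ=54.79624000°, h=3616.3890 m

φ=-71.702876°, λ=54.796240°, h=3616.389 m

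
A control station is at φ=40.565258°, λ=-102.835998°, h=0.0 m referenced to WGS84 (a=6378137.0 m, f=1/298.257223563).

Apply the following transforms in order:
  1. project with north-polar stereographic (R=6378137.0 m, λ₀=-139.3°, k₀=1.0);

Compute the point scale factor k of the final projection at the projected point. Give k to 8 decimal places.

start: φ=40.565258°, λ=-102.835998°, h=0.000 m
→ into stereo (λ₀=-139.3°): φ=40.56525800°, λ−λ₀=36.46400200°
scale k = 1.21189080

1.21189080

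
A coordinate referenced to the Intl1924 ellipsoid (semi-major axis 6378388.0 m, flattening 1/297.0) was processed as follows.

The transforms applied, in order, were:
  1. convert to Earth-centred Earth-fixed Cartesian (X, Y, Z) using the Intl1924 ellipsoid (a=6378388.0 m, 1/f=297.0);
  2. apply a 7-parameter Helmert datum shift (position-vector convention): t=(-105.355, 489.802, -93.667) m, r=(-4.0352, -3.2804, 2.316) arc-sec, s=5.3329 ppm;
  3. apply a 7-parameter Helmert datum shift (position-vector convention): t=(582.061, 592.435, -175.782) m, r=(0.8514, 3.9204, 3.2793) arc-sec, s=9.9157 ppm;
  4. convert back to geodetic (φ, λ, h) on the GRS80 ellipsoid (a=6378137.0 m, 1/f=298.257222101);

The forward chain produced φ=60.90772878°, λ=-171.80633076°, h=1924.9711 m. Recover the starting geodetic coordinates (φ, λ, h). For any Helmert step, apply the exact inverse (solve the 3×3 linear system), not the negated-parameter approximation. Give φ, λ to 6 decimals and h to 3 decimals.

φ=60.904394°, λ=-171.787889°, h=2186.485 m

start: φ=60.907729°, λ=-171.806331°, h=1924.971 m
→ ECEF (a=6378137.000, f=1/298.257222101): X=-3078307.1070, Y=-443243.6430, Z=5552032.8487
→ Helmert⁻¹: X=-3078971.2208, Y=-443759.8087, Z=5552096.8880
→ Helmert⁻¹: X=-3078766.1343, Y=-444321.2911, Z=5552201.2177
→ geod (Bowring, a=6378388.000): φ=60.90439400°, λ=-171.78788900°, h=2186.4850 m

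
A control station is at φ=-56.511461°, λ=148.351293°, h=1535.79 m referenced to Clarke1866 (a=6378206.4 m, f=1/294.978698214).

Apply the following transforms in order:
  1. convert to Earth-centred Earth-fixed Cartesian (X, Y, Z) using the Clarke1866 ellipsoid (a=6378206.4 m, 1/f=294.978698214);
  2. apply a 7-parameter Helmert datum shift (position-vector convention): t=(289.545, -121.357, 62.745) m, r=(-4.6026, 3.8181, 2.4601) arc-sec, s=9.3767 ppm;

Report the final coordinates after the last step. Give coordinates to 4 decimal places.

X=-3003574.7451 m, Y=1851162.0957 m, Z=-5297129.2827 m

start: φ=-56.511461°, λ=148.351293°, h=1535.790 m
→ ECEF (a=6378206.400, f=1/294.978698214): X=-3003715.9884, Y=1851420.1199, Z=-5297156.6461
→ Helmert 7p (PV): X=-3003574.7451, Y=1851162.0957, Z=-5297129.2827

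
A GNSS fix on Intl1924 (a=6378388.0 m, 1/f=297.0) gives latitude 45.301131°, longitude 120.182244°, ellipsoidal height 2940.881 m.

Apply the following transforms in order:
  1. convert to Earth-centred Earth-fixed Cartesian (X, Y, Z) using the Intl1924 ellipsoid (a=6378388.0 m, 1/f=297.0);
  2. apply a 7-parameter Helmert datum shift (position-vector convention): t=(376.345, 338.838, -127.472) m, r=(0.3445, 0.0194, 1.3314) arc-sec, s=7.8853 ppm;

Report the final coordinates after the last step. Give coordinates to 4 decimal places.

X=-2260111.0612 m, Y=3886950.5720 m, Z=4513036.8525 m

start: φ=45.301131°, λ=120.182244°, h=2940.881 m
→ ECEF (a=6378388.000, f=1/297.0): X=-2260444.9189, Y=3886603.2156, Z=4513122.0332
→ Helmert 7p (PV): X=-2260111.0612, Y=3886950.5720, Z=4513036.8525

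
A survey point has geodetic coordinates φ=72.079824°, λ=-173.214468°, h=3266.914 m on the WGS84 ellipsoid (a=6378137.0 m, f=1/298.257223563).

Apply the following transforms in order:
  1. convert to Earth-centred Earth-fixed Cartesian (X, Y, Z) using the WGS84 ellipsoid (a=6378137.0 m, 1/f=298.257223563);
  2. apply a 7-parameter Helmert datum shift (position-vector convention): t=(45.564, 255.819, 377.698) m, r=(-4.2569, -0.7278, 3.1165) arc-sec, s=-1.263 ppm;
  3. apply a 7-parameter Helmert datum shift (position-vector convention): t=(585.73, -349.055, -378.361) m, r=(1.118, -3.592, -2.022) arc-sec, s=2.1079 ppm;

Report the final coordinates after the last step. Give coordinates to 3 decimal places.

X=-1955179.448 m, Y=-232712.060 m, Z=6049508.334 m

start: φ=72.079824°, λ=-173.214468°, h=3266.914 m
→ ECEF (a=6378137.000, f=1/298.257223563): X=-1955683.6257, Y=-232700.3090, Z=6049541.2997
→ Helmert 7p (PV): X=-1955653.4213, Y=-232348.8944, Z=6049909.2590
→ Helmert 7p (PV): X=-1955179.4478, Y=-232712.0599, Z=6049508.3344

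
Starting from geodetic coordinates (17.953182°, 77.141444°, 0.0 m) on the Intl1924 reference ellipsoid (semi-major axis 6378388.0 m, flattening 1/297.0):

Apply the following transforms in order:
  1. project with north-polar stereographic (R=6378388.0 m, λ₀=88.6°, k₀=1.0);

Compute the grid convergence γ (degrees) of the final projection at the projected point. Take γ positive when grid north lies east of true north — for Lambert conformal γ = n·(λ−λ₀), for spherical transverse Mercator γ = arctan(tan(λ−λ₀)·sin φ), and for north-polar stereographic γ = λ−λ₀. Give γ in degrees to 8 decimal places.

-11.45855600

start: φ=17.953182°, λ=77.141444°, h=0.000 m
→ into stereo (λ₀=88.6°): φ=17.95318200°, λ−λ₀=-11.45855600°
convergence γ = -11.45855600°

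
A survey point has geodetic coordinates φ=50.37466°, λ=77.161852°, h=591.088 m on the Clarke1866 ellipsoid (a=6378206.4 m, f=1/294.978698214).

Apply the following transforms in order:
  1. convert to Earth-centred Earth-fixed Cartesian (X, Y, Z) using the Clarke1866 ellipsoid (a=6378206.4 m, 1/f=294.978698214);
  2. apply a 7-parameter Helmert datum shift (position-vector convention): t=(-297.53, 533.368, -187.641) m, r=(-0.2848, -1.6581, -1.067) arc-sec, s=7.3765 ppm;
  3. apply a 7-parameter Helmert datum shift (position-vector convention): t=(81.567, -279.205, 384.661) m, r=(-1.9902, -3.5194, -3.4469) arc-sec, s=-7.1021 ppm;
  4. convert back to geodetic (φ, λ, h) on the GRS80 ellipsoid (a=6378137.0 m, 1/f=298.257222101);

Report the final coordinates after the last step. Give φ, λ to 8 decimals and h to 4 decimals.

φ=50.37200725°, λ=77.16620156°, h=800.3745 m

start: φ=50.374660°, λ=77.161852°, h=591.088 m
→ ECEF (a=6378206.400, f=1/294.978698214): X=905758.6954, Y=3974461.3041, Z=4889723.2775
→ Helmert 7p (PV): X=905449.0994, Y=3975026.0558, Z=4889573.4989
→ Helmert 7p (PV): X=905507.2342, Y=3974750.6669, Z=4889900.5290
→ geod (Bowring, a=6378137.000): φ=50.37200725°, λ=77.16620156°, h=800.3745 m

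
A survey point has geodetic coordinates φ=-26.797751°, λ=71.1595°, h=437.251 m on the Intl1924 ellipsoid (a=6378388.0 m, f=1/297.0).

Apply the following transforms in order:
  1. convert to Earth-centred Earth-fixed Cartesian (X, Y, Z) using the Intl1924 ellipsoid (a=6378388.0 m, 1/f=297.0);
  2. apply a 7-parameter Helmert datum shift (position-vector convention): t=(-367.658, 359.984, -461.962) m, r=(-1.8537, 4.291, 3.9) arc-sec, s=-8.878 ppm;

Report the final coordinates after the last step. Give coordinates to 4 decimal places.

start: φ=-26.797751°, λ=71.159500°, h=437.251 m
→ ECEF (a=6378388.000, f=1/297.0): X=1839971.0756, Y=5392382.2732, Z=-2858467.0132
→ Helmert 7p (PV): X=1839425.6603, Y=5392703.4842, Z=-2858990.3359

X=1839425.6603 m, Y=5392703.4842 m, Z=-2858990.3359 m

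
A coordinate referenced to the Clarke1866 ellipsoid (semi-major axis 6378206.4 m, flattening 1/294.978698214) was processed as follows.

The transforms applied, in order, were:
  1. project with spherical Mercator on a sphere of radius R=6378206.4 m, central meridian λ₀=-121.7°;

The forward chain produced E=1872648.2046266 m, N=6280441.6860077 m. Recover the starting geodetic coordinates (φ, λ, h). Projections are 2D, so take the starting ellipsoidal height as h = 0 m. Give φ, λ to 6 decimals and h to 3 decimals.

φ=49.032474°, λ=-104.877898°, h=0.000 m

start: E=1872648.2046, N=6280441.6860 m
→ merc⁻¹: φ=49.03247400°, λ=-104.87789800°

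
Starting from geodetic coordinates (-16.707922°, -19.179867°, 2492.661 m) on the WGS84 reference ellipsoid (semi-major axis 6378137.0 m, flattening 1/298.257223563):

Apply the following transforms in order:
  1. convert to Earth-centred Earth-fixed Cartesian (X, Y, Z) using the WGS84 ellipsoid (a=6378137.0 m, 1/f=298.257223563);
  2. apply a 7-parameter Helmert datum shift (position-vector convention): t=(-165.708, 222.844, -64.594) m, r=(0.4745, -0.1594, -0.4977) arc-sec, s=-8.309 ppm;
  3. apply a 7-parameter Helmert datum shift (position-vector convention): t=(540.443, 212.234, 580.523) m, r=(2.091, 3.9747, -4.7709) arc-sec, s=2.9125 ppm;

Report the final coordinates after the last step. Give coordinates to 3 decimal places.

start: φ=-16.707922°, λ=-19.179867°, h=2492.661 m
→ ECEF (a=6378137.000, f=1/298.257223563): X=5773629.4925, Y=-2008315.9843, Z=-1822614.8695
→ Helmert 7p (PV): X=5773412.3741, Y=-2008086.1916, Z=-1822664.4776
→ Helmert 7p (PV): X=5773888.0624, Y=-2007994.8682, Z=-1822220.8733

X=5773888.062 m, Y=-2007994.868 m, Z=-1822220.873 m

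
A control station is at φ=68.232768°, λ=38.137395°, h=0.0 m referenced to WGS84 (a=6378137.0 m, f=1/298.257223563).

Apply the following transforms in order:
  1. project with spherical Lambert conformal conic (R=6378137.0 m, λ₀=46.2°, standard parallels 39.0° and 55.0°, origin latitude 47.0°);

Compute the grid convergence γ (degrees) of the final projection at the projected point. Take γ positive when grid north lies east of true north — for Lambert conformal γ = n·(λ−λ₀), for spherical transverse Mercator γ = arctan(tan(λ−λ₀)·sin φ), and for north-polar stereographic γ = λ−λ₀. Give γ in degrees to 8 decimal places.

-5.91603813

start: φ=68.232768°, λ=38.137395°, h=0.000 m
→ into lcc (λ₀=46.2°): φ=68.23276800°, λ−λ₀=-8.06260500°
convergence γ = -5.91603813°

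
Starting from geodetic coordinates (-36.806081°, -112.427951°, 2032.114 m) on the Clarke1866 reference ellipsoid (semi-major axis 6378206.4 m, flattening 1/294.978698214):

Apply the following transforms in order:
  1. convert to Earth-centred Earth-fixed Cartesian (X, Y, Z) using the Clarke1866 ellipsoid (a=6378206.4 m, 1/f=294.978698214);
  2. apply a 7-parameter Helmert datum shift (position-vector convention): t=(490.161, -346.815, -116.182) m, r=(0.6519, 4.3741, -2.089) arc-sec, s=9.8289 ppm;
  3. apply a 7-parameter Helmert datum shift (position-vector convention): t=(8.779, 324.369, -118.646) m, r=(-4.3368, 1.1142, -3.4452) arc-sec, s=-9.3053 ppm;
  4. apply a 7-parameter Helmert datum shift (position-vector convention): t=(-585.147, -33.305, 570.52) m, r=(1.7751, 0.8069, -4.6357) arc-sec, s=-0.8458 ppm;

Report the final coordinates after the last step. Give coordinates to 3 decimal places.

start: φ=-36.806081°, λ=-112.427951°, h=2032.114 m
→ ECEF (a=6378206.400, f=1/294.978698214): X=-1951354.4230, Y=-4727793.0287, Z=-3801209.7921
→ Helmert 7p (PV): X=-1951011.9343, Y=-4728154.5358, Z=-3801336.8968
→ Helmert 7p (PV): X=-1951084.5070, Y=-4727833.5067, Z=-3801310.2210
→ Helmert 7p (PV): X=-1951789.1300, Y=-4727786.2495, Z=-3800769.5406

X=-1951789.130 m, Y=-4727786.250 m, Z=-3800769.541 m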